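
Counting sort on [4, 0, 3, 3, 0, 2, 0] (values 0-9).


Input: [4, 0, 3, 3, 0, 2, 0]
Counts: [3, 0, 1, 2, 1, 0, 0, 0, 0, 0]

Sorted: [0, 0, 0, 2, 3, 3, 4]


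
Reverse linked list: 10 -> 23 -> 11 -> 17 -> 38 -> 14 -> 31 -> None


Step 1: curr=10, set curr.next=prev(None) | reversed so far: 10
Step 2: curr=23, set curr.next=prev(10) | reversed so far: 23 -> 10
Step 3: curr=11, set curr.next=prev(23) | reversed so far: 11 -> 23 -> 10
Step 4: curr=17, set curr.next=prev(11) | reversed so far: 17 -> 11 -> 23 -> 10
Step 5: curr=38, set curr.next=prev(17) | reversed so far: 38 -> 17 -> 11 -> 23 -> 10
Step 6: curr=14, set curr.next=prev(38) | reversed so far: 14 -> 38 -> 17 -> 11 -> 23 -> 10
Step 7: curr=31, set curr.next=prev(14) | reversed so far: 31 -> 14 -> 38 -> 17 -> 11 -> 23 -> 10

31 -> 14 -> 38 -> 17 -> 11 -> 23 -> 10 -> None


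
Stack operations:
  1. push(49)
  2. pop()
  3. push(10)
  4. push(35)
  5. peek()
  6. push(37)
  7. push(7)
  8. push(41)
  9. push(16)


push(49) -> [49]
pop()->49, []
push(10) -> [10]
push(35) -> [10, 35]
peek()->35
push(37) -> [10, 35, 37]
push(7) -> [10, 35, 37, 7]
push(41) -> [10, 35, 37, 7, 41]
push(16) -> [10, 35, 37, 7, 41, 16]

Final stack: [10, 35, 37, 7, 41, 16]


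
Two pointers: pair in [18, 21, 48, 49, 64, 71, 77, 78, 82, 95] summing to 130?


lo=0(18)+hi=9(95)=113
lo=1(21)+hi=9(95)=116
lo=2(48)+hi=9(95)=143
lo=2(48)+hi=8(82)=130

Yes: 48+82=130


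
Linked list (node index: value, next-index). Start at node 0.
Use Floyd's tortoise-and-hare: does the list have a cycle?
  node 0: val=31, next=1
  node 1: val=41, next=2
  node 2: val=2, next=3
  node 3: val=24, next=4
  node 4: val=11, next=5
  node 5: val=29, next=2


Floyd's tortoise (slow, +1) and hare (fast, +2):
  init: slow=0, fast=0
  step 1: slow=1, fast=2
  step 2: slow=2, fast=4
  step 3: slow=3, fast=2
  step 4: slow=4, fast=4
  slow == fast at node 4: cycle detected

Cycle: yes


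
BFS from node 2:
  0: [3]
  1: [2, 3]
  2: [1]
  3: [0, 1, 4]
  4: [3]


Visit 2, enqueue [1]
Visit 1, enqueue [3]
Visit 3, enqueue [0, 4]
Visit 0, enqueue []
Visit 4, enqueue []

BFS order: [2, 1, 3, 0, 4]


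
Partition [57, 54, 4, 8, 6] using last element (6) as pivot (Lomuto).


Pivot: 6
  4 <= 6: swap -> [4, 54, 57, 8, 6]
Place pivot at 1: [4, 6, 57, 8, 54]

Partitioned: [4, 6, 57, 8, 54]


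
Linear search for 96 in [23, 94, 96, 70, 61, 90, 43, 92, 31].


i=0: 23!=96
i=1: 94!=96
i=2: 96==96 found!

Found at 2, 3 comps


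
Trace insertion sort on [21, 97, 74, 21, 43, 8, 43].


Initial: [21, 97, 74, 21, 43, 8, 43]
Insert 97: [21, 97, 74, 21, 43, 8, 43]
Insert 74: [21, 74, 97, 21, 43, 8, 43]
Insert 21: [21, 21, 74, 97, 43, 8, 43]
Insert 43: [21, 21, 43, 74, 97, 8, 43]
Insert 8: [8, 21, 21, 43, 74, 97, 43]
Insert 43: [8, 21, 21, 43, 43, 74, 97]

Sorted: [8, 21, 21, 43, 43, 74, 97]


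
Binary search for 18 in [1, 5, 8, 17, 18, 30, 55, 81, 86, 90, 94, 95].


Step 1: lo=0, hi=11, mid=5, val=30
Step 2: lo=0, hi=4, mid=2, val=8
Step 3: lo=3, hi=4, mid=3, val=17
Step 4: lo=4, hi=4, mid=4, val=18

Found at index 4


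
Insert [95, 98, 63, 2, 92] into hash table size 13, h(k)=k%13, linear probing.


Insert 95: h=4 -> slot 4
Insert 98: h=7 -> slot 7
Insert 63: h=11 -> slot 11
Insert 2: h=2 -> slot 2
Insert 92: h=1 -> slot 1

Table: [None, 92, 2, None, 95, None, None, 98, None, None, None, 63, None]


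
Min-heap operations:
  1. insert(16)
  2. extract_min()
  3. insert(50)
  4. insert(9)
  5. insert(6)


insert(16) -> [16]
extract_min()->16, []
insert(50) -> [50]
insert(9) -> [9, 50]
insert(6) -> [6, 50, 9]

Final heap: [6, 50, 9]


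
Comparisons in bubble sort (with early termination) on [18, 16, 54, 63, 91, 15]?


Algorithm: bubble sort (with early termination)
Input: [18, 16, 54, 63, 91, 15]
Sorted: [15, 16, 18, 54, 63, 91]

15


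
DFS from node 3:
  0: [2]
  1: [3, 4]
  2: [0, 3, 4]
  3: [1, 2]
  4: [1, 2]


Visit 3, push [2, 1]
Visit 1, push [4]
Visit 4, push [2]
Visit 2, push [0]
Visit 0, push []

DFS order: [3, 1, 4, 2, 0]


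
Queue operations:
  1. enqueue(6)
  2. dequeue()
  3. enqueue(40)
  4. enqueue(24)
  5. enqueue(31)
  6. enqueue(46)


enqueue(6) -> [6]
dequeue()->6, []
enqueue(40) -> [40]
enqueue(24) -> [40, 24]
enqueue(31) -> [40, 24, 31]
enqueue(46) -> [40, 24, 31, 46]

Final queue: [40, 24, 31, 46]


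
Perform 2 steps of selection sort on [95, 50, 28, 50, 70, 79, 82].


Initial: [95, 50, 28, 50, 70, 79, 82]
Step 1: min=28 at 2
  Swap: [28, 50, 95, 50, 70, 79, 82]
Step 2: min=50 at 1
  Swap: [28, 50, 95, 50, 70, 79, 82]

After 2 steps: [28, 50, 95, 50, 70, 79, 82]


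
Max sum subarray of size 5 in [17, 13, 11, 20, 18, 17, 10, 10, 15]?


[0:5]: 79
[1:6]: 79
[2:7]: 76
[3:8]: 75
[4:9]: 70

Max: 79 at [0:5]


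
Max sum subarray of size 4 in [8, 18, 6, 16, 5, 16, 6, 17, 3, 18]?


[0:4]: 48
[1:5]: 45
[2:6]: 43
[3:7]: 43
[4:8]: 44
[5:9]: 42
[6:10]: 44

Max: 48 at [0:4]


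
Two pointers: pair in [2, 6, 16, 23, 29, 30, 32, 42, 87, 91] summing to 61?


lo=0(2)+hi=9(91)=93
lo=0(2)+hi=8(87)=89
lo=0(2)+hi=7(42)=44
lo=1(6)+hi=7(42)=48
lo=2(16)+hi=7(42)=58
lo=3(23)+hi=7(42)=65
lo=3(23)+hi=6(32)=55
lo=4(29)+hi=6(32)=61

Yes: 29+32=61


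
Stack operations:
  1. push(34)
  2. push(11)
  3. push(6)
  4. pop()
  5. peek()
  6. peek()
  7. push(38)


push(34) -> [34]
push(11) -> [34, 11]
push(6) -> [34, 11, 6]
pop()->6, [34, 11]
peek()->11
peek()->11
push(38) -> [34, 11, 38]

Final stack: [34, 11, 38]


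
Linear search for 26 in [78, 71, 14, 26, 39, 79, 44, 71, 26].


i=0: 78!=26
i=1: 71!=26
i=2: 14!=26
i=3: 26==26 found!

Found at 3, 4 comps


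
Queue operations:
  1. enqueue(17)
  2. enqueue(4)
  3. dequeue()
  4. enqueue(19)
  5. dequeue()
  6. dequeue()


enqueue(17) -> [17]
enqueue(4) -> [17, 4]
dequeue()->17, [4]
enqueue(19) -> [4, 19]
dequeue()->4, [19]
dequeue()->19, []

Final queue: []


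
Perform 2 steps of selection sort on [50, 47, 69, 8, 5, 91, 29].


Initial: [50, 47, 69, 8, 5, 91, 29]
Step 1: min=5 at 4
  Swap: [5, 47, 69, 8, 50, 91, 29]
Step 2: min=8 at 3
  Swap: [5, 8, 69, 47, 50, 91, 29]

After 2 steps: [5, 8, 69, 47, 50, 91, 29]


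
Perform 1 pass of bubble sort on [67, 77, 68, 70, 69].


Initial: [67, 77, 68, 70, 69]
Pass 1: [67, 68, 70, 69, 77] (3 swaps)

After 1 pass: [67, 68, 70, 69, 77]


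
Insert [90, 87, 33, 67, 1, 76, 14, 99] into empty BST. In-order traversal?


Insert 90: root
Insert 87: L from 90
Insert 33: L from 90 -> L from 87
Insert 67: L from 90 -> L from 87 -> R from 33
Insert 1: L from 90 -> L from 87 -> L from 33
Insert 76: L from 90 -> L from 87 -> R from 33 -> R from 67
Insert 14: L from 90 -> L from 87 -> L from 33 -> R from 1
Insert 99: R from 90

In-order: [1, 14, 33, 67, 76, 87, 90, 99]


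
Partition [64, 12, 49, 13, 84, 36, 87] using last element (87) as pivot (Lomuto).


Pivot: 87
  64 <= 87: advance i (no swap)
  12 <= 87: advance i (no swap)
  49 <= 87: advance i (no swap)
  13 <= 87: advance i (no swap)
  84 <= 87: advance i (no swap)
  36 <= 87: advance i (no swap)
Place pivot at 6: [64, 12, 49, 13, 84, 36, 87]

Partitioned: [64, 12, 49, 13, 84, 36, 87]


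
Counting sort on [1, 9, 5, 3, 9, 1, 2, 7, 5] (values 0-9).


Input: [1, 9, 5, 3, 9, 1, 2, 7, 5]
Counts: [0, 2, 1, 1, 0, 2, 0, 1, 0, 2]

Sorted: [1, 1, 2, 3, 5, 5, 7, 9, 9]


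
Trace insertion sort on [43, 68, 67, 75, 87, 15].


Initial: [43, 68, 67, 75, 87, 15]
Insert 68: [43, 68, 67, 75, 87, 15]
Insert 67: [43, 67, 68, 75, 87, 15]
Insert 75: [43, 67, 68, 75, 87, 15]
Insert 87: [43, 67, 68, 75, 87, 15]
Insert 15: [15, 43, 67, 68, 75, 87]

Sorted: [15, 43, 67, 68, 75, 87]


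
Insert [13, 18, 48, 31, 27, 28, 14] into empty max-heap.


Insert 13: [13]
Insert 18: [18, 13]
Insert 48: [48, 13, 18]
Insert 31: [48, 31, 18, 13]
Insert 27: [48, 31, 18, 13, 27]
Insert 28: [48, 31, 28, 13, 27, 18]
Insert 14: [48, 31, 28, 13, 27, 18, 14]

Final heap: [48, 31, 28, 13, 27, 18, 14]


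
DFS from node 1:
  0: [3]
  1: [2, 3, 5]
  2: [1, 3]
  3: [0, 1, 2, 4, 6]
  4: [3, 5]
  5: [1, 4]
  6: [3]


Visit 1, push [5, 3, 2]
Visit 2, push [3]
Visit 3, push [6, 4, 0]
Visit 0, push []
Visit 4, push [5]
Visit 5, push []
Visit 6, push []

DFS order: [1, 2, 3, 0, 4, 5, 6]


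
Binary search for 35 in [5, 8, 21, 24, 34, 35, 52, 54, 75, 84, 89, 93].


Step 1: lo=0, hi=11, mid=5, val=35

Found at index 5


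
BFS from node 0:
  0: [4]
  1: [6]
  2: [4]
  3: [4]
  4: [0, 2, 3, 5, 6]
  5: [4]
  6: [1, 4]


Visit 0, enqueue [4]
Visit 4, enqueue [2, 3, 5, 6]
Visit 2, enqueue []
Visit 3, enqueue []
Visit 5, enqueue []
Visit 6, enqueue [1]
Visit 1, enqueue []

BFS order: [0, 4, 2, 3, 5, 6, 1]


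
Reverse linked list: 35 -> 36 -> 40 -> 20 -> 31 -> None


Step 1: curr=35, set curr.next=prev(None) | reversed so far: 35
Step 2: curr=36, set curr.next=prev(35) | reversed so far: 36 -> 35
Step 3: curr=40, set curr.next=prev(36) | reversed so far: 40 -> 36 -> 35
Step 4: curr=20, set curr.next=prev(40) | reversed so far: 20 -> 40 -> 36 -> 35
Step 5: curr=31, set curr.next=prev(20) | reversed so far: 31 -> 20 -> 40 -> 36 -> 35

31 -> 20 -> 40 -> 36 -> 35 -> None


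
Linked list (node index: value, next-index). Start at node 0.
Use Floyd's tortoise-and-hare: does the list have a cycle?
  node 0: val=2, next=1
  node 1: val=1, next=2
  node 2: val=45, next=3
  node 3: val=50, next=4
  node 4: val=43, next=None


Floyd's tortoise (slow, +1) and hare (fast, +2):
  init: slow=0, fast=0
  step 1: slow=1, fast=2
  step 2: slow=2, fast=4
  step 3: fast -> None, no cycle

Cycle: no


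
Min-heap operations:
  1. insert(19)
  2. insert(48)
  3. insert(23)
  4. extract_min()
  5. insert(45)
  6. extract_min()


insert(19) -> [19]
insert(48) -> [19, 48]
insert(23) -> [19, 48, 23]
extract_min()->19, [23, 48]
insert(45) -> [23, 48, 45]
extract_min()->23, [45, 48]

Final heap: [45, 48]


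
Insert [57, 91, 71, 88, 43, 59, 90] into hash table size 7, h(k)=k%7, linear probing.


Insert 57: h=1 -> slot 1
Insert 91: h=0 -> slot 0
Insert 71: h=1, 1 probes -> slot 2
Insert 88: h=4 -> slot 4
Insert 43: h=1, 2 probes -> slot 3
Insert 59: h=3, 2 probes -> slot 5
Insert 90: h=6 -> slot 6

Table: [91, 57, 71, 43, 88, 59, 90]


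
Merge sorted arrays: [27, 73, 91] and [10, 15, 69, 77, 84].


Take 10 from B
Take 15 from B
Take 27 from A
Take 69 from B
Take 73 from A
Take 77 from B
Take 84 from B

Merged: [10, 15, 27, 69, 73, 77, 84, 91]


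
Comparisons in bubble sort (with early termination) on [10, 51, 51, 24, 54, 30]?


Algorithm: bubble sort (with early termination)
Input: [10, 51, 51, 24, 54, 30]
Sorted: [10, 24, 30, 51, 51, 54]

14


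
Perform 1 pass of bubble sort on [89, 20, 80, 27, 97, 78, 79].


Initial: [89, 20, 80, 27, 97, 78, 79]
Pass 1: [20, 80, 27, 89, 78, 79, 97] (5 swaps)

After 1 pass: [20, 80, 27, 89, 78, 79, 97]


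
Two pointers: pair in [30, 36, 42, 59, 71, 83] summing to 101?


lo=0(30)+hi=5(83)=113
lo=0(30)+hi=4(71)=101

Yes: 30+71=101


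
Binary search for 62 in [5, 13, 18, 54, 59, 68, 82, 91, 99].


Step 1: lo=0, hi=8, mid=4, val=59
Step 2: lo=5, hi=8, mid=6, val=82
Step 3: lo=5, hi=5, mid=5, val=68

Not found


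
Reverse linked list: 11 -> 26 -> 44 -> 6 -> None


Step 1: curr=11, set curr.next=prev(None) | reversed so far: 11
Step 2: curr=26, set curr.next=prev(11) | reversed so far: 26 -> 11
Step 3: curr=44, set curr.next=prev(26) | reversed so far: 44 -> 26 -> 11
Step 4: curr=6, set curr.next=prev(44) | reversed so far: 6 -> 44 -> 26 -> 11

6 -> 44 -> 26 -> 11 -> None


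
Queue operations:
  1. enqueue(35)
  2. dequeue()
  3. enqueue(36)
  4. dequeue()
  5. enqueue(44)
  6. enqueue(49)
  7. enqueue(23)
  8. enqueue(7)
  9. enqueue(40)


enqueue(35) -> [35]
dequeue()->35, []
enqueue(36) -> [36]
dequeue()->36, []
enqueue(44) -> [44]
enqueue(49) -> [44, 49]
enqueue(23) -> [44, 49, 23]
enqueue(7) -> [44, 49, 23, 7]
enqueue(40) -> [44, 49, 23, 7, 40]

Final queue: [44, 49, 23, 7, 40]


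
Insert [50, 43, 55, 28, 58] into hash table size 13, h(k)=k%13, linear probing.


Insert 50: h=11 -> slot 11
Insert 43: h=4 -> slot 4
Insert 55: h=3 -> slot 3
Insert 28: h=2 -> slot 2
Insert 58: h=6 -> slot 6

Table: [None, None, 28, 55, 43, None, 58, None, None, None, None, 50, None]


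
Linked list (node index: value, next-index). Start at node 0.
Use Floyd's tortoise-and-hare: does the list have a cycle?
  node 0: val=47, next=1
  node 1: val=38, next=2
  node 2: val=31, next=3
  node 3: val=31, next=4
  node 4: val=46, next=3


Floyd's tortoise (slow, +1) and hare (fast, +2):
  init: slow=0, fast=0
  step 1: slow=1, fast=2
  step 2: slow=2, fast=4
  step 3: slow=3, fast=4
  step 4: slow=4, fast=4
  slow == fast at node 4: cycle detected

Cycle: yes


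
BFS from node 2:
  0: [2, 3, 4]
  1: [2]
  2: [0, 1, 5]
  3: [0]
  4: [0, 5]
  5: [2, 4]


Visit 2, enqueue [0, 1, 5]
Visit 0, enqueue [3, 4]
Visit 1, enqueue []
Visit 5, enqueue []
Visit 3, enqueue []
Visit 4, enqueue []

BFS order: [2, 0, 1, 5, 3, 4]


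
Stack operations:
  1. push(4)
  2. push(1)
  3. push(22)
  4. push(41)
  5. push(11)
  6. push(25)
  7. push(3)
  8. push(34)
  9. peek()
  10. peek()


push(4) -> [4]
push(1) -> [4, 1]
push(22) -> [4, 1, 22]
push(41) -> [4, 1, 22, 41]
push(11) -> [4, 1, 22, 41, 11]
push(25) -> [4, 1, 22, 41, 11, 25]
push(3) -> [4, 1, 22, 41, 11, 25, 3]
push(34) -> [4, 1, 22, 41, 11, 25, 3, 34]
peek()->34
peek()->34

Final stack: [4, 1, 22, 41, 11, 25, 3, 34]


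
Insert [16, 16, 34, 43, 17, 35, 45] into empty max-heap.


Insert 16: [16]
Insert 16: [16, 16]
Insert 34: [34, 16, 16]
Insert 43: [43, 34, 16, 16]
Insert 17: [43, 34, 16, 16, 17]
Insert 35: [43, 34, 35, 16, 17, 16]
Insert 45: [45, 34, 43, 16, 17, 16, 35]

Final heap: [45, 34, 43, 16, 17, 16, 35]


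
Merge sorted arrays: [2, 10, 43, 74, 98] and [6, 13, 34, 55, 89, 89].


Take 2 from A
Take 6 from B
Take 10 from A
Take 13 from B
Take 34 from B
Take 43 from A
Take 55 from B
Take 74 from A
Take 89 from B
Take 89 from B

Merged: [2, 6, 10, 13, 34, 43, 55, 74, 89, 89, 98]


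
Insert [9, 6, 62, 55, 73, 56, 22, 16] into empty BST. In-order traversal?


Insert 9: root
Insert 6: L from 9
Insert 62: R from 9
Insert 55: R from 9 -> L from 62
Insert 73: R from 9 -> R from 62
Insert 56: R from 9 -> L from 62 -> R from 55
Insert 22: R from 9 -> L from 62 -> L from 55
Insert 16: R from 9 -> L from 62 -> L from 55 -> L from 22

In-order: [6, 9, 16, 22, 55, 56, 62, 73]


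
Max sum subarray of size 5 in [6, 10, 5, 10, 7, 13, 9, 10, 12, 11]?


[0:5]: 38
[1:6]: 45
[2:7]: 44
[3:8]: 49
[4:9]: 51
[5:10]: 55

Max: 55 at [5:10]


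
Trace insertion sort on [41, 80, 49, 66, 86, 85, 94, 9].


Initial: [41, 80, 49, 66, 86, 85, 94, 9]
Insert 80: [41, 80, 49, 66, 86, 85, 94, 9]
Insert 49: [41, 49, 80, 66, 86, 85, 94, 9]
Insert 66: [41, 49, 66, 80, 86, 85, 94, 9]
Insert 86: [41, 49, 66, 80, 86, 85, 94, 9]
Insert 85: [41, 49, 66, 80, 85, 86, 94, 9]
Insert 94: [41, 49, 66, 80, 85, 86, 94, 9]
Insert 9: [9, 41, 49, 66, 80, 85, 86, 94]

Sorted: [9, 41, 49, 66, 80, 85, 86, 94]


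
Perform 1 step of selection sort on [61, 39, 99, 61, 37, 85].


Initial: [61, 39, 99, 61, 37, 85]
Step 1: min=37 at 4
  Swap: [37, 39, 99, 61, 61, 85]

After 1 step: [37, 39, 99, 61, 61, 85]


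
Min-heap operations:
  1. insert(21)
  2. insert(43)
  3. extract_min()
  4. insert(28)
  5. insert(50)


insert(21) -> [21]
insert(43) -> [21, 43]
extract_min()->21, [43]
insert(28) -> [28, 43]
insert(50) -> [28, 43, 50]

Final heap: [28, 43, 50]


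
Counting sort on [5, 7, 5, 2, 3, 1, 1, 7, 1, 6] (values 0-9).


Input: [5, 7, 5, 2, 3, 1, 1, 7, 1, 6]
Counts: [0, 3, 1, 1, 0, 2, 1, 2, 0, 0]

Sorted: [1, 1, 1, 2, 3, 5, 5, 6, 7, 7]


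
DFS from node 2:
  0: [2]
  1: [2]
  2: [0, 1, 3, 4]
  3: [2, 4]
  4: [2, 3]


Visit 2, push [4, 3, 1, 0]
Visit 0, push []
Visit 1, push []
Visit 3, push [4]
Visit 4, push []

DFS order: [2, 0, 1, 3, 4]


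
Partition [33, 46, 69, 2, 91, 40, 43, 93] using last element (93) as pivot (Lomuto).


Pivot: 93
  33 <= 93: advance i (no swap)
  46 <= 93: advance i (no swap)
  69 <= 93: advance i (no swap)
  2 <= 93: advance i (no swap)
  91 <= 93: advance i (no swap)
  40 <= 93: advance i (no swap)
  43 <= 93: advance i (no swap)
Place pivot at 7: [33, 46, 69, 2, 91, 40, 43, 93]

Partitioned: [33, 46, 69, 2, 91, 40, 43, 93]


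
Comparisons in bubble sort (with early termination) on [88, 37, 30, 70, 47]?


Algorithm: bubble sort (with early termination)
Input: [88, 37, 30, 70, 47]
Sorted: [30, 37, 47, 70, 88]

9


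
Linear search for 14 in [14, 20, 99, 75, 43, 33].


i=0: 14==14 found!

Found at 0, 1 comps


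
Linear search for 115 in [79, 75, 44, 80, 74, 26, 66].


i=0: 79!=115
i=1: 75!=115
i=2: 44!=115
i=3: 80!=115
i=4: 74!=115
i=5: 26!=115
i=6: 66!=115

Not found, 7 comps


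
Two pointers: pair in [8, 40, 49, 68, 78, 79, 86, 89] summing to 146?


lo=0(8)+hi=7(89)=97
lo=1(40)+hi=7(89)=129
lo=2(49)+hi=7(89)=138
lo=3(68)+hi=7(89)=157
lo=3(68)+hi=6(86)=154
lo=3(68)+hi=5(79)=147
lo=3(68)+hi=4(78)=146

Yes: 68+78=146


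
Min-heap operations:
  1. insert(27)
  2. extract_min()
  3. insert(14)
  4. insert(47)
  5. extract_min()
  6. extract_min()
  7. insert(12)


insert(27) -> [27]
extract_min()->27, []
insert(14) -> [14]
insert(47) -> [14, 47]
extract_min()->14, [47]
extract_min()->47, []
insert(12) -> [12]

Final heap: [12]


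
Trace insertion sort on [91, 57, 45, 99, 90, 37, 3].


Initial: [91, 57, 45, 99, 90, 37, 3]
Insert 57: [57, 91, 45, 99, 90, 37, 3]
Insert 45: [45, 57, 91, 99, 90, 37, 3]
Insert 99: [45, 57, 91, 99, 90, 37, 3]
Insert 90: [45, 57, 90, 91, 99, 37, 3]
Insert 37: [37, 45, 57, 90, 91, 99, 3]
Insert 3: [3, 37, 45, 57, 90, 91, 99]

Sorted: [3, 37, 45, 57, 90, 91, 99]


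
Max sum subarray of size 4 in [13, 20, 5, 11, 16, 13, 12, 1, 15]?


[0:4]: 49
[1:5]: 52
[2:6]: 45
[3:7]: 52
[4:8]: 42
[5:9]: 41

Max: 52 at [1:5]


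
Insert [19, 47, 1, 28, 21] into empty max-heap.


Insert 19: [19]
Insert 47: [47, 19]
Insert 1: [47, 19, 1]
Insert 28: [47, 28, 1, 19]
Insert 21: [47, 28, 1, 19, 21]

Final heap: [47, 28, 1, 19, 21]


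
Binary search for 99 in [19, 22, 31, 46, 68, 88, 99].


Step 1: lo=0, hi=6, mid=3, val=46
Step 2: lo=4, hi=6, mid=5, val=88
Step 3: lo=6, hi=6, mid=6, val=99

Found at index 6


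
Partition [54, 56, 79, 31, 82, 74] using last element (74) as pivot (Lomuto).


Pivot: 74
  54 <= 74: advance i (no swap)
  56 <= 74: advance i (no swap)
  31 <= 74: swap -> [54, 56, 31, 79, 82, 74]
Place pivot at 3: [54, 56, 31, 74, 82, 79]

Partitioned: [54, 56, 31, 74, 82, 79]


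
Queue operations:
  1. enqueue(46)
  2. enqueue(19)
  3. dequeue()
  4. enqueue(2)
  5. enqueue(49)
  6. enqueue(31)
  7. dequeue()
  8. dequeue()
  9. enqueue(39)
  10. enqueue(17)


enqueue(46) -> [46]
enqueue(19) -> [46, 19]
dequeue()->46, [19]
enqueue(2) -> [19, 2]
enqueue(49) -> [19, 2, 49]
enqueue(31) -> [19, 2, 49, 31]
dequeue()->19, [2, 49, 31]
dequeue()->2, [49, 31]
enqueue(39) -> [49, 31, 39]
enqueue(17) -> [49, 31, 39, 17]

Final queue: [49, 31, 39, 17]


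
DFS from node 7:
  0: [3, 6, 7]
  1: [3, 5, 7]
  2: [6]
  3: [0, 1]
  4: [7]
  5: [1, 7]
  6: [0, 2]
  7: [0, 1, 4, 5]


Visit 7, push [5, 4, 1, 0]
Visit 0, push [6, 3]
Visit 3, push [1]
Visit 1, push [5]
Visit 5, push []
Visit 6, push [2]
Visit 2, push []
Visit 4, push []

DFS order: [7, 0, 3, 1, 5, 6, 2, 4]


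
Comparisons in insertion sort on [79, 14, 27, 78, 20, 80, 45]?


Algorithm: insertion sort
Input: [79, 14, 27, 78, 20, 80, 45]
Sorted: [14, 20, 27, 45, 78, 79, 80]

14


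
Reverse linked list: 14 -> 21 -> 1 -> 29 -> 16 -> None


Step 1: curr=14, set curr.next=prev(None) | reversed so far: 14
Step 2: curr=21, set curr.next=prev(14) | reversed so far: 21 -> 14
Step 3: curr=1, set curr.next=prev(21) | reversed so far: 1 -> 21 -> 14
Step 4: curr=29, set curr.next=prev(1) | reversed so far: 29 -> 1 -> 21 -> 14
Step 5: curr=16, set curr.next=prev(29) | reversed so far: 16 -> 29 -> 1 -> 21 -> 14

16 -> 29 -> 1 -> 21 -> 14 -> None


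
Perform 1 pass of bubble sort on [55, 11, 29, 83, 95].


Initial: [55, 11, 29, 83, 95]
Pass 1: [11, 29, 55, 83, 95] (2 swaps)

After 1 pass: [11, 29, 55, 83, 95]


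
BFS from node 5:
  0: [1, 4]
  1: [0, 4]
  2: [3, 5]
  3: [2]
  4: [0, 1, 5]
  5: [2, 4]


Visit 5, enqueue [2, 4]
Visit 2, enqueue [3]
Visit 4, enqueue [0, 1]
Visit 3, enqueue []
Visit 0, enqueue []
Visit 1, enqueue []

BFS order: [5, 2, 4, 3, 0, 1]


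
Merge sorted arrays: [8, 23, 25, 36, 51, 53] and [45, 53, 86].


Take 8 from A
Take 23 from A
Take 25 from A
Take 36 from A
Take 45 from B
Take 51 from A
Take 53 from A

Merged: [8, 23, 25, 36, 45, 51, 53, 53, 86]


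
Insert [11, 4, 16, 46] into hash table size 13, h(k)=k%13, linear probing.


Insert 11: h=11 -> slot 11
Insert 4: h=4 -> slot 4
Insert 16: h=3 -> slot 3
Insert 46: h=7 -> slot 7

Table: [None, None, None, 16, 4, None, None, 46, None, None, None, 11, None]


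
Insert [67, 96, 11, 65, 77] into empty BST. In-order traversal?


Insert 67: root
Insert 96: R from 67
Insert 11: L from 67
Insert 65: L from 67 -> R from 11
Insert 77: R from 67 -> L from 96

In-order: [11, 65, 67, 77, 96]


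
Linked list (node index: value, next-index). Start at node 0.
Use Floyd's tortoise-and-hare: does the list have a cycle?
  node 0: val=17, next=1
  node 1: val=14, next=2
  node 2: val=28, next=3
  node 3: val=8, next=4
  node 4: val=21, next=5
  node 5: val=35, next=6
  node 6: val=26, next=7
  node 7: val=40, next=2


Floyd's tortoise (slow, +1) and hare (fast, +2):
  init: slow=0, fast=0
  step 1: slow=1, fast=2
  step 2: slow=2, fast=4
  step 3: slow=3, fast=6
  step 4: slow=4, fast=2
  step 5: slow=5, fast=4
  step 6: slow=6, fast=6
  slow == fast at node 6: cycle detected

Cycle: yes


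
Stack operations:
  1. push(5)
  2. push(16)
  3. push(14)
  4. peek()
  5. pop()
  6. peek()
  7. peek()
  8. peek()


push(5) -> [5]
push(16) -> [5, 16]
push(14) -> [5, 16, 14]
peek()->14
pop()->14, [5, 16]
peek()->16
peek()->16
peek()->16

Final stack: [5, 16]


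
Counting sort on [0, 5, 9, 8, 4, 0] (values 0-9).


Input: [0, 5, 9, 8, 4, 0]
Counts: [2, 0, 0, 0, 1, 1, 0, 0, 1, 1]

Sorted: [0, 0, 4, 5, 8, 9]


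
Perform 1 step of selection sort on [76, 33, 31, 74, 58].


Initial: [76, 33, 31, 74, 58]
Step 1: min=31 at 2
  Swap: [31, 33, 76, 74, 58]

After 1 step: [31, 33, 76, 74, 58]


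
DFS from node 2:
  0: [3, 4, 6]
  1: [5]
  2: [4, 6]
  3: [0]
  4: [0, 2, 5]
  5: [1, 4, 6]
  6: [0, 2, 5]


Visit 2, push [6, 4]
Visit 4, push [5, 0]
Visit 0, push [6, 3]
Visit 3, push []
Visit 6, push [5]
Visit 5, push [1]
Visit 1, push []

DFS order: [2, 4, 0, 3, 6, 5, 1]


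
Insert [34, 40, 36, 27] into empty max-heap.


Insert 34: [34]
Insert 40: [40, 34]
Insert 36: [40, 34, 36]
Insert 27: [40, 34, 36, 27]

Final heap: [40, 34, 36, 27]


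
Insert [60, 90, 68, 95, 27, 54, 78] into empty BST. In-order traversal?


Insert 60: root
Insert 90: R from 60
Insert 68: R from 60 -> L from 90
Insert 95: R from 60 -> R from 90
Insert 27: L from 60
Insert 54: L from 60 -> R from 27
Insert 78: R from 60 -> L from 90 -> R from 68

In-order: [27, 54, 60, 68, 78, 90, 95]


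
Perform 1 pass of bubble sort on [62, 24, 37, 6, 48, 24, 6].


Initial: [62, 24, 37, 6, 48, 24, 6]
Pass 1: [24, 37, 6, 48, 24, 6, 62] (6 swaps)

After 1 pass: [24, 37, 6, 48, 24, 6, 62]


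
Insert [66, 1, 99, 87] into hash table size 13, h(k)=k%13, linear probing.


Insert 66: h=1 -> slot 1
Insert 1: h=1, 1 probes -> slot 2
Insert 99: h=8 -> slot 8
Insert 87: h=9 -> slot 9

Table: [None, 66, 1, None, None, None, None, None, 99, 87, None, None, None]


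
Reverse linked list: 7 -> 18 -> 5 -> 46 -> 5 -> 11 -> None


Step 1: curr=7, set curr.next=prev(None) | reversed so far: 7
Step 2: curr=18, set curr.next=prev(7) | reversed so far: 18 -> 7
Step 3: curr=5, set curr.next=prev(18) | reversed so far: 5 -> 18 -> 7
Step 4: curr=46, set curr.next=prev(5) | reversed so far: 46 -> 5 -> 18 -> 7
Step 5: curr=5, set curr.next=prev(46) | reversed so far: 5 -> 46 -> 5 -> 18 -> 7
Step 6: curr=11, set curr.next=prev(5) | reversed so far: 11 -> 5 -> 46 -> 5 -> 18 -> 7

11 -> 5 -> 46 -> 5 -> 18 -> 7 -> None


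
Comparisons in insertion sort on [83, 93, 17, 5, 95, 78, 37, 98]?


Algorithm: insertion sort
Input: [83, 93, 17, 5, 95, 78, 37, 98]
Sorted: [5, 17, 37, 78, 83, 93, 95, 98]

17


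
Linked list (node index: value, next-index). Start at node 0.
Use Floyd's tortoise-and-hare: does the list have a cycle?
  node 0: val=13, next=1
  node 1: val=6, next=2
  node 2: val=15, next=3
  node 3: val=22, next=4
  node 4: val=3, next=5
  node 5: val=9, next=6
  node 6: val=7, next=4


Floyd's tortoise (slow, +1) and hare (fast, +2):
  init: slow=0, fast=0
  step 1: slow=1, fast=2
  step 2: slow=2, fast=4
  step 3: slow=3, fast=6
  step 4: slow=4, fast=5
  step 5: slow=5, fast=4
  step 6: slow=6, fast=6
  slow == fast at node 6: cycle detected

Cycle: yes


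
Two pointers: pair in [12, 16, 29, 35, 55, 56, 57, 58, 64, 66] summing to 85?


lo=0(12)+hi=9(66)=78
lo=1(16)+hi=9(66)=82
lo=2(29)+hi=9(66)=95
lo=2(29)+hi=8(64)=93
lo=2(29)+hi=7(58)=87
lo=2(29)+hi=6(57)=86
lo=2(29)+hi=5(56)=85

Yes: 29+56=85


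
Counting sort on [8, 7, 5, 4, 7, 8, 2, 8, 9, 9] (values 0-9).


Input: [8, 7, 5, 4, 7, 8, 2, 8, 9, 9]
Counts: [0, 0, 1, 0, 1, 1, 0, 2, 3, 2]

Sorted: [2, 4, 5, 7, 7, 8, 8, 8, 9, 9]


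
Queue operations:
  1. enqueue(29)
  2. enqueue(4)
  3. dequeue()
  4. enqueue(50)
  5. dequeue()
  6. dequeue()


enqueue(29) -> [29]
enqueue(4) -> [29, 4]
dequeue()->29, [4]
enqueue(50) -> [4, 50]
dequeue()->4, [50]
dequeue()->50, []

Final queue: []


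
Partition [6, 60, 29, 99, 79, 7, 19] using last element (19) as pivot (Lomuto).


Pivot: 19
  6 <= 19: advance i (no swap)
  7 <= 19: swap -> [6, 7, 29, 99, 79, 60, 19]
Place pivot at 2: [6, 7, 19, 99, 79, 60, 29]

Partitioned: [6, 7, 19, 99, 79, 60, 29]


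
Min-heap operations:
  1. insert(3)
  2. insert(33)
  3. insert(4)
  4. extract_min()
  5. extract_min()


insert(3) -> [3]
insert(33) -> [3, 33]
insert(4) -> [3, 33, 4]
extract_min()->3, [4, 33]
extract_min()->4, [33]

Final heap: [33]


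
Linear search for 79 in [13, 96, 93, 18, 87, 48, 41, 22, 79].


i=0: 13!=79
i=1: 96!=79
i=2: 93!=79
i=3: 18!=79
i=4: 87!=79
i=5: 48!=79
i=6: 41!=79
i=7: 22!=79
i=8: 79==79 found!

Found at 8, 9 comps


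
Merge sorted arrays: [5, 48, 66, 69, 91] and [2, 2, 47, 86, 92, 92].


Take 2 from B
Take 2 from B
Take 5 from A
Take 47 from B
Take 48 from A
Take 66 from A
Take 69 from A
Take 86 from B
Take 91 from A

Merged: [2, 2, 5, 47, 48, 66, 69, 86, 91, 92, 92]


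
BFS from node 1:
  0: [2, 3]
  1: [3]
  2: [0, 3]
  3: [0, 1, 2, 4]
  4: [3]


Visit 1, enqueue [3]
Visit 3, enqueue [0, 2, 4]
Visit 0, enqueue []
Visit 2, enqueue []
Visit 4, enqueue []

BFS order: [1, 3, 0, 2, 4]


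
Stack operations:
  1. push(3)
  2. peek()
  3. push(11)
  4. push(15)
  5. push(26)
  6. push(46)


push(3) -> [3]
peek()->3
push(11) -> [3, 11]
push(15) -> [3, 11, 15]
push(26) -> [3, 11, 15, 26]
push(46) -> [3, 11, 15, 26, 46]

Final stack: [3, 11, 15, 26, 46]


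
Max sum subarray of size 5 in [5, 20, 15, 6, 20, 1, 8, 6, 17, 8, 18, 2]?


[0:5]: 66
[1:6]: 62
[2:7]: 50
[3:8]: 41
[4:9]: 52
[5:10]: 40
[6:11]: 57
[7:12]: 51

Max: 66 at [0:5]


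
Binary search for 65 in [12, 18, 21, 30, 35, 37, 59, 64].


Step 1: lo=0, hi=7, mid=3, val=30
Step 2: lo=4, hi=7, mid=5, val=37
Step 3: lo=6, hi=7, mid=6, val=59
Step 4: lo=7, hi=7, mid=7, val=64

Not found


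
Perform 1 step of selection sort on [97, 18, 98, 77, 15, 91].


Initial: [97, 18, 98, 77, 15, 91]
Step 1: min=15 at 4
  Swap: [15, 18, 98, 77, 97, 91]

After 1 step: [15, 18, 98, 77, 97, 91]


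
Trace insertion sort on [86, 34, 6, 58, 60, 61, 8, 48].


Initial: [86, 34, 6, 58, 60, 61, 8, 48]
Insert 34: [34, 86, 6, 58, 60, 61, 8, 48]
Insert 6: [6, 34, 86, 58, 60, 61, 8, 48]
Insert 58: [6, 34, 58, 86, 60, 61, 8, 48]
Insert 60: [6, 34, 58, 60, 86, 61, 8, 48]
Insert 61: [6, 34, 58, 60, 61, 86, 8, 48]
Insert 8: [6, 8, 34, 58, 60, 61, 86, 48]
Insert 48: [6, 8, 34, 48, 58, 60, 61, 86]

Sorted: [6, 8, 34, 48, 58, 60, 61, 86]


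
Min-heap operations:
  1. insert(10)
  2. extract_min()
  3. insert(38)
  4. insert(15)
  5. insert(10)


insert(10) -> [10]
extract_min()->10, []
insert(38) -> [38]
insert(15) -> [15, 38]
insert(10) -> [10, 38, 15]

Final heap: [10, 38, 15]


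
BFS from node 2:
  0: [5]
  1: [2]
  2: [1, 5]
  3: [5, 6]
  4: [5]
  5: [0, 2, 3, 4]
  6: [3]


Visit 2, enqueue [1, 5]
Visit 1, enqueue []
Visit 5, enqueue [0, 3, 4]
Visit 0, enqueue []
Visit 3, enqueue [6]
Visit 4, enqueue []
Visit 6, enqueue []

BFS order: [2, 1, 5, 0, 3, 4, 6]


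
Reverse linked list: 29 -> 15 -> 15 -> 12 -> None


Step 1: curr=29, set curr.next=prev(None) | reversed so far: 29
Step 2: curr=15, set curr.next=prev(29) | reversed so far: 15 -> 29
Step 3: curr=15, set curr.next=prev(15) | reversed so far: 15 -> 15 -> 29
Step 4: curr=12, set curr.next=prev(15) | reversed so far: 12 -> 15 -> 15 -> 29

12 -> 15 -> 15 -> 29 -> None


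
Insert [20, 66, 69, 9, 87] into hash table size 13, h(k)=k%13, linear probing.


Insert 20: h=7 -> slot 7
Insert 66: h=1 -> slot 1
Insert 69: h=4 -> slot 4
Insert 9: h=9 -> slot 9
Insert 87: h=9, 1 probes -> slot 10

Table: [None, 66, None, None, 69, None, None, 20, None, 9, 87, None, None]


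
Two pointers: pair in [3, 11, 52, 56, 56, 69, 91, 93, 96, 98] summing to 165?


lo=0(3)+hi=9(98)=101
lo=1(11)+hi=9(98)=109
lo=2(52)+hi=9(98)=150
lo=3(56)+hi=9(98)=154
lo=4(56)+hi=9(98)=154
lo=5(69)+hi=9(98)=167
lo=5(69)+hi=8(96)=165

Yes: 69+96=165


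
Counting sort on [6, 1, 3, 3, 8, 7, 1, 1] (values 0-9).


Input: [6, 1, 3, 3, 8, 7, 1, 1]
Counts: [0, 3, 0, 2, 0, 0, 1, 1, 1, 0]

Sorted: [1, 1, 1, 3, 3, 6, 7, 8]


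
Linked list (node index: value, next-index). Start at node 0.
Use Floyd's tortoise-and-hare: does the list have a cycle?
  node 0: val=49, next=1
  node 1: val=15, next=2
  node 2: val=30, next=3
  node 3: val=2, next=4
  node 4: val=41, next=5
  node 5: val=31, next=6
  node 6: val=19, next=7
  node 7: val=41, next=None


Floyd's tortoise (slow, +1) and hare (fast, +2):
  init: slow=0, fast=0
  step 1: slow=1, fast=2
  step 2: slow=2, fast=4
  step 3: slow=3, fast=6
  step 4: fast 6->7->None, no cycle

Cycle: no


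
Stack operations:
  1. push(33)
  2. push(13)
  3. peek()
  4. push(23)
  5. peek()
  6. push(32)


push(33) -> [33]
push(13) -> [33, 13]
peek()->13
push(23) -> [33, 13, 23]
peek()->23
push(32) -> [33, 13, 23, 32]

Final stack: [33, 13, 23, 32]


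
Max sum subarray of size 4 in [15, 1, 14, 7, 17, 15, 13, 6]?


[0:4]: 37
[1:5]: 39
[2:6]: 53
[3:7]: 52
[4:8]: 51

Max: 53 at [2:6]


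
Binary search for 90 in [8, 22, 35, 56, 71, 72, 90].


Step 1: lo=0, hi=6, mid=3, val=56
Step 2: lo=4, hi=6, mid=5, val=72
Step 3: lo=6, hi=6, mid=6, val=90

Found at index 6


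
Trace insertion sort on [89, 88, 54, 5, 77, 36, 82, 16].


Initial: [89, 88, 54, 5, 77, 36, 82, 16]
Insert 88: [88, 89, 54, 5, 77, 36, 82, 16]
Insert 54: [54, 88, 89, 5, 77, 36, 82, 16]
Insert 5: [5, 54, 88, 89, 77, 36, 82, 16]
Insert 77: [5, 54, 77, 88, 89, 36, 82, 16]
Insert 36: [5, 36, 54, 77, 88, 89, 82, 16]
Insert 82: [5, 36, 54, 77, 82, 88, 89, 16]
Insert 16: [5, 16, 36, 54, 77, 82, 88, 89]

Sorted: [5, 16, 36, 54, 77, 82, 88, 89]


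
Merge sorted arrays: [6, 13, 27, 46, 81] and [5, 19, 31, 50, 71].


Take 5 from B
Take 6 from A
Take 13 from A
Take 19 from B
Take 27 from A
Take 31 from B
Take 46 from A
Take 50 from B
Take 71 from B

Merged: [5, 6, 13, 19, 27, 31, 46, 50, 71, 81]


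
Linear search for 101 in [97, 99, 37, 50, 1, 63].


i=0: 97!=101
i=1: 99!=101
i=2: 37!=101
i=3: 50!=101
i=4: 1!=101
i=5: 63!=101

Not found, 6 comps


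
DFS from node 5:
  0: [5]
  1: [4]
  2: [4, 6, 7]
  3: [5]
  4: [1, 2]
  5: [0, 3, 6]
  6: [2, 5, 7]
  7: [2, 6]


Visit 5, push [6, 3, 0]
Visit 0, push []
Visit 3, push []
Visit 6, push [7, 2]
Visit 2, push [7, 4]
Visit 4, push [1]
Visit 1, push []
Visit 7, push []

DFS order: [5, 0, 3, 6, 2, 4, 1, 7]


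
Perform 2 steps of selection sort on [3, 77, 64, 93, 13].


Initial: [3, 77, 64, 93, 13]
Step 1: min=3 at 0
  Swap: [3, 77, 64, 93, 13]
Step 2: min=13 at 4
  Swap: [3, 13, 64, 93, 77]

After 2 steps: [3, 13, 64, 93, 77]


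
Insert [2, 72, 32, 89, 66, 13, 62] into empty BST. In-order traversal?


Insert 2: root
Insert 72: R from 2
Insert 32: R from 2 -> L from 72
Insert 89: R from 2 -> R from 72
Insert 66: R from 2 -> L from 72 -> R from 32
Insert 13: R from 2 -> L from 72 -> L from 32
Insert 62: R from 2 -> L from 72 -> R from 32 -> L from 66

In-order: [2, 13, 32, 62, 66, 72, 89]


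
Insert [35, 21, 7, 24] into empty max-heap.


Insert 35: [35]
Insert 21: [35, 21]
Insert 7: [35, 21, 7]
Insert 24: [35, 24, 7, 21]

Final heap: [35, 24, 7, 21]


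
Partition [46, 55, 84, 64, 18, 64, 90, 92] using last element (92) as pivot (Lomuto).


Pivot: 92
  46 <= 92: advance i (no swap)
  55 <= 92: advance i (no swap)
  84 <= 92: advance i (no swap)
  64 <= 92: advance i (no swap)
  18 <= 92: advance i (no swap)
  64 <= 92: advance i (no swap)
  90 <= 92: advance i (no swap)
Place pivot at 7: [46, 55, 84, 64, 18, 64, 90, 92]

Partitioned: [46, 55, 84, 64, 18, 64, 90, 92]


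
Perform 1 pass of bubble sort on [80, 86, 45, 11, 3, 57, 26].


Initial: [80, 86, 45, 11, 3, 57, 26]
Pass 1: [80, 45, 11, 3, 57, 26, 86] (5 swaps)

After 1 pass: [80, 45, 11, 3, 57, 26, 86]


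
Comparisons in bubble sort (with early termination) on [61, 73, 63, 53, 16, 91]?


Algorithm: bubble sort (with early termination)
Input: [61, 73, 63, 53, 16, 91]
Sorted: [16, 53, 61, 63, 73, 91]

15


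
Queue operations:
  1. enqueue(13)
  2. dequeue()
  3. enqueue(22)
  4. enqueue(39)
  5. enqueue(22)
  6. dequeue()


enqueue(13) -> [13]
dequeue()->13, []
enqueue(22) -> [22]
enqueue(39) -> [22, 39]
enqueue(22) -> [22, 39, 22]
dequeue()->22, [39, 22]

Final queue: [39, 22]


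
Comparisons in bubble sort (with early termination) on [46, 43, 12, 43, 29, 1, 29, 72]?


Algorithm: bubble sort (with early termination)
Input: [46, 43, 12, 43, 29, 1, 29, 72]
Sorted: [1, 12, 29, 29, 43, 43, 46, 72]

27


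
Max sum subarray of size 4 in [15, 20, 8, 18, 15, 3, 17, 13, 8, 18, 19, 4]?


[0:4]: 61
[1:5]: 61
[2:6]: 44
[3:7]: 53
[4:8]: 48
[5:9]: 41
[6:10]: 56
[7:11]: 58
[8:12]: 49

Max: 61 at [0:4]


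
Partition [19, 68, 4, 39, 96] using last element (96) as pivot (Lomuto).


Pivot: 96
  19 <= 96: advance i (no swap)
  68 <= 96: advance i (no swap)
  4 <= 96: advance i (no swap)
  39 <= 96: advance i (no swap)
Place pivot at 4: [19, 68, 4, 39, 96]

Partitioned: [19, 68, 4, 39, 96]


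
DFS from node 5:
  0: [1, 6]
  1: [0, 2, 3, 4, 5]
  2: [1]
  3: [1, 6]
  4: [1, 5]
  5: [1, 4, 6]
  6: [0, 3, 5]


Visit 5, push [6, 4, 1]
Visit 1, push [4, 3, 2, 0]
Visit 0, push [6]
Visit 6, push [3]
Visit 3, push []
Visit 2, push []
Visit 4, push []

DFS order: [5, 1, 0, 6, 3, 2, 4]


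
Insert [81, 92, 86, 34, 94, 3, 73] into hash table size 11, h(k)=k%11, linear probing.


Insert 81: h=4 -> slot 4
Insert 92: h=4, 1 probes -> slot 5
Insert 86: h=9 -> slot 9
Insert 34: h=1 -> slot 1
Insert 94: h=6 -> slot 6
Insert 3: h=3 -> slot 3
Insert 73: h=7 -> slot 7

Table: [None, 34, None, 3, 81, 92, 94, 73, None, 86, None]


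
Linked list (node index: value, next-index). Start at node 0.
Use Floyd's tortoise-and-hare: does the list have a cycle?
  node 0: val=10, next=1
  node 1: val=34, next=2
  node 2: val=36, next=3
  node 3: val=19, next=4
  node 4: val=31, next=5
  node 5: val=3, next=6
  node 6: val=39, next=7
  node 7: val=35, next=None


Floyd's tortoise (slow, +1) and hare (fast, +2):
  init: slow=0, fast=0
  step 1: slow=1, fast=2
  step 2: slow=2, fast=4
  step 3: slow=3, fast=6
  step 4: fast 6->7->None, no cycle

Cycle: no


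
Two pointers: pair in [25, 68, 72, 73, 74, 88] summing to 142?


lo=0(25)+hi=5(88)=113
lo=1(68)+hi=5(88)=156
lo=1(68)+hi=4(74)=142

Yes: 68+74=142


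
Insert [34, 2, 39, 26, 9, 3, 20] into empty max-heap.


Insert 34: [34]
Insert 2: [34, 2]
Insert 39: [39, 2, 34]
Insert 26: [39, 26, 34, 2]
Insert 9: [39, 26, 34, 2, 9]
Insert 3: [39, 26, 34, 2, 9, 3]
Insert 20: [39, 26, 34, 2, 9, 3, 20]

Final heap: [39, 26, 34, 2, 9, 3, 20]


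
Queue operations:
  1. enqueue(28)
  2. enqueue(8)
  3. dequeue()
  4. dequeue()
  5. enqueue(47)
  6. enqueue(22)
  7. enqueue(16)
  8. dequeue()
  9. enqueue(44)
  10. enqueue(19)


enqueue(28) -> [28]
enqueue(8) -> [28, 8]
dequeue()->28, [8]
dequeue()->8, []
enqueue(47) -> [47]
enqueue(22) -> [47, 22]
enqueue(16) -> [47, 22, 16]
dequeue()->47, [22, 16]
enqueue(44) -> [22, 16, 44]
enqueue(19) -> [22, 16, 44, 19]

Final queue: [22, 16, 44, 19]


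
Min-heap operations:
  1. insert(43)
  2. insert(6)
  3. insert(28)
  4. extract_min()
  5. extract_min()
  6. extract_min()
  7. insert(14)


insert(43) -> [43]
insert(6) -> [6, 43]
insert(28) -> [6, 43, 28]
extract_min()->6, [28, 43]
extract_min()->28, [43]
extract_min()->43, []
insert(14) -> [14]

Final heap: [14]


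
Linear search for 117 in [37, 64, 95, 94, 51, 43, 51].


i=0: 37!=117
i=1: 64!=117
i=2: 95!=117
i=3: 94!=117
i=4: 51!=117
i=5: 43!=117
i=6: 51!=117

Not found, 7 comps


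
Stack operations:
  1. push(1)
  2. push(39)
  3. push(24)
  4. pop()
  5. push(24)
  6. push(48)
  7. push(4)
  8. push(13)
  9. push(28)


push(1) -> [1]
push(39) -> [1, 39]
push(24) -> [1, 39, 24]
pop()->24, [1, 39]
push(24) -> [1, 39, 24]
push(48) -> [1, 39, 24, 48]
push(4) -> [1, 39, 24, 48, 4]
push(13) -> [1, 39, 24, 48, 4, 13]
push(28) -> [1, 39, 24, 48, 4, 13, 28]

Final stack: [1, 39, 24, 48, 4, 13, 28]


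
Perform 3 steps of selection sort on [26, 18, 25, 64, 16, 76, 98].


Initial: [26, 18, 25, 64, 16, 76, 98]
Step 1: min=16 at 4
  Swap: [16, 18, 25, 64, 26, 76, 98]
Step 2: min=18 at 1
  Swap: [16, 18, 25, 64, 26, 76, 98]
Step 3: min=25 at 2
  Swap: [16, 18, 25, 64, 26, 76, 98]

After 3 steps: [16, 18, 25, 64, 26, 76, 98]


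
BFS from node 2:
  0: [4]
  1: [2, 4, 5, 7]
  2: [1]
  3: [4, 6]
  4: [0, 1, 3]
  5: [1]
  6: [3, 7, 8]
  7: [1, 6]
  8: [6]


Visit 2, enqueue [1]
Visit 1, enqueue [4, 5, 7]
Visit 4, enqueue [0, 3]
Visit 5, enqueue []
Visit 7, enqueue [6]
Visit 0, enqueue []
Visit 3, enqueue []
Visit 6, enqueue [8]
Visit 8, enqueue []

BFS order: [2, 1, 4, 5, 7, 0, 3, 6, 8]


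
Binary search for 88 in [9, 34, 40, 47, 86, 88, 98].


Step 1: lo=0, hi=6, mid=3, val=47
Step 2: lo=4, hi=6, mid=5, val=88

Found at index 5


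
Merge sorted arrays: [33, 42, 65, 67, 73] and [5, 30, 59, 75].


Take 5 from B
Take 30 from B
Take 33 from A
Take 42 from A
Take 59 from B
Take 65 from A
Take 67 from A
Take 73 from A

Merged: [5, 30, 33, 42, 59, 65, 67, 73, 75]


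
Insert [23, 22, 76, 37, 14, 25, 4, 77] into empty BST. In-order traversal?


Insert 23: root
Insert 22: L from 23
Insert 76: R from 23
Insert 37: R from 23 -> L from 76
Insert 14: L from 23 -> L from 22
Insert 25: R from 23 -> L from 76 -> L from 37
Insert 4: L from 23 -> L from 22 -> L from 14
Insert 77: R from 23 -> R from 76

In-order: [4, 14, 22, 23, 25, 37, 76, 77]


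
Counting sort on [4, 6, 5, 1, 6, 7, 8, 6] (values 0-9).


Input: [4, 6, 5, 1, 6, 7, 8, 6]
Counts: [0, 1, 0, 0, 1, 1, 3, 1, 1, 0]

Sorted: [1, 4, 5, 6, 6, 6, 7, 8]


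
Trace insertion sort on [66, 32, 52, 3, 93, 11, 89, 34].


Initial: [66, 32, 52, 3, 93, 11, 89, 34]
Insert 32: [32, 66, 52, 3, 93, 11, 89, 34]
Insert 52: [32, 52, 66, 3, 93, 11, 89, 34]
Insert 3: [3, 32, 52, 66, 93, 11, 89, 34]
Insert 93: [3, 32, 52, 66, 93, 11, 89, 34]
Insert 11: [3, 11, 32, 52, 66, 93, 89, 34]
Insert 89: [3, 11, 32, 52, 66, 89, 93, 34]
Insert 34: [3, 11, 32, 34, 52, 66, 89, 93]

Sorted: [3, 11, 32, 34, 52, 66, 89, 93]
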